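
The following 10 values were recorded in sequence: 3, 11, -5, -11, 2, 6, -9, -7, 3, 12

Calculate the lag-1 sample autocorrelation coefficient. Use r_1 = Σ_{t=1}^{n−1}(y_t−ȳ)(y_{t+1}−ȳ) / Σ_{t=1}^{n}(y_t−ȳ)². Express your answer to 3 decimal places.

Mean ȳ = (3 + 11 − 5 − 11 + 2 + 6 − 9 − 7 + 3 + 12)/10 = 0.5000
Numerator Σ_{t=1}^{9}(y_t−ȳ)(y_{t+1}−ȳ) = 51.7500
Denominator Σ(y_t−ȳ)² = 596.5000
r_1 = 51.7500 / 596.5000 = 0.087

0.087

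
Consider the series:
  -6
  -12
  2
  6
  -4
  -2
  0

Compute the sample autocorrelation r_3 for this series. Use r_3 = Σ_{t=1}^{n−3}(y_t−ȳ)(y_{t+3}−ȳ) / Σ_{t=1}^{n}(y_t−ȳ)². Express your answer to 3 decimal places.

0.030

Mean ȳ = (-6 − 12 + 2 + 6 − 4 − 2 + 0)/7 = -2.2857
Σ(y_t−ȳ)(y_{t+3}−ȳ) = (-30.7755) + (16.6531) + (1.2245) + (18.9388) = 6.0408
Denominator Σ(y_t−ȳ)² = 203.4286
r_3 = 6.0408 / 203.4286 = 0.030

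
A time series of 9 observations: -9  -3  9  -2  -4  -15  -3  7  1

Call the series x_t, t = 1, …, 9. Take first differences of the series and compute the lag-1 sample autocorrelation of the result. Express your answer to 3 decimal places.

-0.147

First differences Δx: 6, 12, -11, -2, -11, 12, 10, -6
Mean of differences = 1.2500
Numerator Σ(Δx_t−Δx̄)(Δx_{t+1}−Δx̄) = -102.0625
Denominator Σ(Δx_t−Δx̄)² = 693.5000
r_1(Δx) = -102.0625 / 693.5000 = -0.147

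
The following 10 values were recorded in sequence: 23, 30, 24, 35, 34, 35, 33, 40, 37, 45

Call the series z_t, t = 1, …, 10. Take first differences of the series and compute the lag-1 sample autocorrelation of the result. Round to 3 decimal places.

First differences Δz: 7, -6, 11, -1, 1, -2, 7, -3, 8
Mean of differences = 2.4444
Numerator Σ(Δz_t−Δz̄)(Δz_{t+1}−Δz̄) = -204.0864
Denominator Σ(Δz_t−Δz̄)² = 280.2222
r_1(Δz) = -204.0864 / 280.2222 = -0.728

-0.728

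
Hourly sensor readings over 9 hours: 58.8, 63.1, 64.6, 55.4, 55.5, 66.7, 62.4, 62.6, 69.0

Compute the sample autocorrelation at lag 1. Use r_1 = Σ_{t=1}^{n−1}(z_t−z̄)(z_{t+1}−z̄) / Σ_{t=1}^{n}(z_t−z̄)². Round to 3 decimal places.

Mean z̄ = (58.8 + 63.1 + 64.6 + 55.4 + 55.5 + 66.7 + 62.4 + 62.6 + 69.0)/9 = 62.0111
Numerator Σ_{t=1}^{8}(z_t−z̄)(z_{t+1}−z̄) = 0.8910
Denominator Σ(z_t−z̄)² = 175.6289
r_1 = 0.8910 / 175.6289 = 0.005

0.005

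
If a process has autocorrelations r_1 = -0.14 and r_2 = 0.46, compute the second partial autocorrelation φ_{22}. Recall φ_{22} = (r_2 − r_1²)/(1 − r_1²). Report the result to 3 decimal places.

φ_{22} = (r_2 − r_1²) / (1 − r_1²)
r_1² = (-0.14)² = 0.0196
Numerator = 0.46 − 0.0196 = 0.4404; denominator = 1 − 0.0196 = 0.9804
φ_{22} = 0.4404 / 0.9804 = 0.449

0.449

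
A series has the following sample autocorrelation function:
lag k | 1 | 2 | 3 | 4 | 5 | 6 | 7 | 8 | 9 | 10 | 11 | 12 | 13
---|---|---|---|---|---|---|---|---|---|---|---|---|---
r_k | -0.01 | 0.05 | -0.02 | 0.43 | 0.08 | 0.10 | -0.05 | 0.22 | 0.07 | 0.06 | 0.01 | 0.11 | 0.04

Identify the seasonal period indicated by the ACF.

4

The largest autocorrelation is r_4 = 0.43, with a weaker echo at lag 8 (0.22); the remaining lags stay at or below 0.11.
The dominant spike at lag 4 indicates a seasonal period of 4.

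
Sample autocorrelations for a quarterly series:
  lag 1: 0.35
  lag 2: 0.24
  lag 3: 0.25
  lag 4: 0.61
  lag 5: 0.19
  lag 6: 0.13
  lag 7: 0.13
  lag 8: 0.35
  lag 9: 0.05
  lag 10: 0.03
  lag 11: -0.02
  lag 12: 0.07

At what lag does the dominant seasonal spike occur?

4

The largest autocorrelation is r_4 = 0.61; the remaining lags stay at or below 0.35. The elevated value at lag 1 (0.35), dropping to 0.24 at lag 2, reflects decaying short-term dependence rather than seasonality.
The dominant spike at lag 4 indicates a seasonal period of 4.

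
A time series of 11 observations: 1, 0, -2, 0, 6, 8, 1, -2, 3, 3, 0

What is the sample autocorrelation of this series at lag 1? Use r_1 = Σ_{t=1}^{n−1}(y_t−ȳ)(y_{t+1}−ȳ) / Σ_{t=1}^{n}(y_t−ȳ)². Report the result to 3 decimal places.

Mean ȳ = (1 + 0 − 2 + 0 + 6 + 8 + 1 − 2 + 3 + 3 + 0)/11 = 1.6364
Numerator Σ_{t=1}^{10}(y_t−ȳ)(y_{t+1}−ȳ) = 26.5041
Denominator Σ(y_t−ȳ)² = 98.5455
r_1 = 26.5041 / 98.5455 = 0.269

0.269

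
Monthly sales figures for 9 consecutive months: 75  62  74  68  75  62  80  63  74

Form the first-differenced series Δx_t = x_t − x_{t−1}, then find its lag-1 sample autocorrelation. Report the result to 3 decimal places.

First differences Δx: -13, 12, -6, 7, -13, 18, -17, 11
Mean of differences = -0.1250
Numerator Σ(Δx_t−Δx̄)(Δx_{t+1}−Δx̄) = -1087.8906
Denominator Σ(Δx_t−Δx̄)² = 1300.8750
r_1(Δx) = -1087.8906 / 1300.8750 = -0.836

-0.836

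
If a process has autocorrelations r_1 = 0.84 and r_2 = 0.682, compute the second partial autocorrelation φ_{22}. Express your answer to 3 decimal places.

φ_{22} = (r_2 − r_1²) / (1 − r_1²)
r_1² = (0.84)² = 0.7056
Numerator = 0.682 − 0.7056 = -0.0236; denominator = 1 − 0.7056 = 0.2944
φ_{22} = -0.0236 / 0.2944 = -0.080

-0.080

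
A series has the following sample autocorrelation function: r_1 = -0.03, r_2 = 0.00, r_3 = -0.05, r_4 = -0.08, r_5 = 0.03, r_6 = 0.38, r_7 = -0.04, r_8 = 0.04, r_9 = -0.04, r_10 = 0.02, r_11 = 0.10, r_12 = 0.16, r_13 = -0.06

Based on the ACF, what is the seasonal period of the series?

6

The largest autocorrelation is r_6 = 0.38, with a weaker echo at lag 12 (0.16); the remaining lags stay at or below 0.10.
The dominant spike at lag 6 indicates a seasonal period of 6.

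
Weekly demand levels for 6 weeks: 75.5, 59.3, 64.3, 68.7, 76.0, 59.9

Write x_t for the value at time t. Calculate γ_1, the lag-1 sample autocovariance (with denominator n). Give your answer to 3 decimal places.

-16.336

Mean x̄ = (75.5 + 59.3 + 64.3 + 68.7 + 76.0 + 59.9)/6 = 67.2833
Σ_{t=1}^{5}(x_t−x̄)(x_{t+1}−x̄) = -98.0153
γ_1 = -98.0153 / 6 = -16.336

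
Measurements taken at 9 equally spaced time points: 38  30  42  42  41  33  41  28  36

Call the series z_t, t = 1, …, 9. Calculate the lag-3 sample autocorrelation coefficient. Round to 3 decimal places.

-0.235

Mean z̄ = (38 + 30 + 42 + 42 + 41 + 33 + 41 + 28 + 36)/9 = 36.7778
Numerator Σ_{t=1}^{6}(z_t−z̄)(z_{t+3}−z̄) = -54.0370
Denominator Σ(z_t−z̄)² = 229.5556
r_3 = -54.0370 / 229.5556 = -0.235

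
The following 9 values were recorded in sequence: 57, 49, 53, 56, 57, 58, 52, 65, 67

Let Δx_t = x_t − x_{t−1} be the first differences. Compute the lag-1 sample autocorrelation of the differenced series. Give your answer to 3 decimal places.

-0.332

First differences Δx: -8, 4, 3, 1, 1, -6, 13, 2
Mean of differences = 1.2500
Numerator Σ(Δx_t−Δx̄)(Δx_{t+1}−Δx̄) = -95.5625
Denominator Σ(Δx_t−Δx̄)² = 287.5000
r_1(Δx) = -95.5625 / 287.5000 = -0.332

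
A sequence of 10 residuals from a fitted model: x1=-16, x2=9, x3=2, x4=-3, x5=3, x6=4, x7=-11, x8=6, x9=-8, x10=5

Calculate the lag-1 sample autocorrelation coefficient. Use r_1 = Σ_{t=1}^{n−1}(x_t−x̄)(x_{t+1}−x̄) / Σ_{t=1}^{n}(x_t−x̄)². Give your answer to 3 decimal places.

-0.532

Mean x̄ = (-16 + 9 + 2 − 3 + 3 + 4 − 11 + 6 − 8 + 5)/10 = -0.9000
Numerator Σ_{t=1}^{9}(x_t−x̄)(x_{t+1}−x̄) = -326.0100
Denominator Σ(x_t−x̄)² = 612.9000
r_1 = -326.0100 / 612.9000 = -0.532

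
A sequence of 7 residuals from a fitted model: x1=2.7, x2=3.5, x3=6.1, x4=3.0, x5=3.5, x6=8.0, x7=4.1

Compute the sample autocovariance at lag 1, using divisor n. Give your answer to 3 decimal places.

Mean x̄ = (2.7 + 3.5 + 6.1 + 3.0 + 3.5 + 8.0 + 4.1)/7 = 4.4143
Deviations: -1.7143, -0.9143, 1.6857, -1.4143, -0.9143, 3.5857, -0.3143
Σ_{t=1}^{6}(x_t−x̄)(x_{t+1}−x̄) = -5.4702
γ_1 = -5.4702 / 7 = -0.781

-0.781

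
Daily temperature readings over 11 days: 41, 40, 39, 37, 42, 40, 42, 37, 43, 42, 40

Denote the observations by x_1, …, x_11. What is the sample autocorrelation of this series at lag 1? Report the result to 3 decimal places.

-0.314

Mean x̄ = (41 + 40 + 39 + 37 + 42 + 40 + 42 + 37 + 43 + 42 + 40)/11 = 40.2727
Numerator Σ_{t=1}^{10}(x_t−x̄)(x_{t+1}−x̄) = -12.6198
Denominator Σ(x_t−x̄)² = 40.1818
r_1 = -12.6198 / 40.1818 = -0.314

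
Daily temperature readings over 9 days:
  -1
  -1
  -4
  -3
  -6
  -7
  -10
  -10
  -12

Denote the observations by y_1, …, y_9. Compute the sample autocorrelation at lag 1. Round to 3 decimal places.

0.644

Mean ȳ = (-1 − 1 − 4 − 3 − 6 − 7 − 10 − 10 − 12)/9 = -6.0000
Numerator Σ_{t=1}^{8}(y_t−ȳ)(y_{t+1}−ȳ) = 85.0000
Denominator Σ(y_t−ȳ)² = 132.0000
r_1 = 85.0000 / 132.0000 = 0.644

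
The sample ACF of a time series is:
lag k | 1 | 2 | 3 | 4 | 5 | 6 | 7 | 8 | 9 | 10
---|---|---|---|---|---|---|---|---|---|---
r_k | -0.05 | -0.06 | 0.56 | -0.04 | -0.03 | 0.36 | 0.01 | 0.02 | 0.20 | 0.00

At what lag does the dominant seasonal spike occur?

3

The largest autocorrelation is r_3 = 0.56, with weaker echoes at lags 6 (0.36) and 9 (0.20); the remaining lags stay at or below 0.02.
The dominant spike at lag 3 indicates a seasonal period of 3.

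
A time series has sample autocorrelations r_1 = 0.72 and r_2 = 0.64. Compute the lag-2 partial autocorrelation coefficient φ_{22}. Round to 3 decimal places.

φ_{22} = (r_2 − r_1²) / (1 − r_1²)
r_1² = (0.72)² = 0.5184
Numerator = 0.64 − 0.5184 = 0.1216; denominator = 1 − 0.5184 = 0.4816
φ_{22} = 0.1216 / 0.4816 = 0.252

0.252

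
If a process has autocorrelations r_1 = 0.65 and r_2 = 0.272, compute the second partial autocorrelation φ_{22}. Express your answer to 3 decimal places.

-0.261

φ_{22} = (r_2 − r_1²) / (1 − r_1²)
r_1² = (0.65)² = 0.4225
Numerator = 0.272 − 0.4225 = -0.1505; denominator = 1 − 0.4225 = 0.5775
φ_{22} = -0.1505 / 0.5775 = -0.261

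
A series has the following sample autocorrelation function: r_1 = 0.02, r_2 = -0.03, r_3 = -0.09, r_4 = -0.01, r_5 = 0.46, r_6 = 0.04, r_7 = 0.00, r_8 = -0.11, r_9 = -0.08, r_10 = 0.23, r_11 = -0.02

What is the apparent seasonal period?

The largest autocorrelation is r_5 = 0.46, with a weaker echo at lag 10 (0.23); the remaining lags stay at or below 0.04.
The dominant spike at lag 5 indicates a seasonal period of 5.

5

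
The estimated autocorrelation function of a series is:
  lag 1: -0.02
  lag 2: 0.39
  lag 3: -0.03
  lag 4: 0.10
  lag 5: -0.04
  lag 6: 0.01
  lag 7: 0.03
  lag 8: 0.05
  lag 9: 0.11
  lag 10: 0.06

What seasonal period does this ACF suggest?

2

The largest autocorrelation is r_2 = 0.39; the remaining lags stay at or below 0.11.
The dominant spike at lag 2 indicates a seasonal period of 2.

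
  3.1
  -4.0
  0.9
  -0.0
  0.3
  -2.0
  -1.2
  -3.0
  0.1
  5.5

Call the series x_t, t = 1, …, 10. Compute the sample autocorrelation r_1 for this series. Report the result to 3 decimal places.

Mean x̄ = (3.1 − 4.0 + 0.9 − 0.0 + 0.3 − 2.0 − 1.2 − 3.0 + 0.1 + 5.5)/10 = -0.0300
Numerator Σ_{t=1}^{9}(x_t−x̄)(x_{t+1}−x̄) = -10.6179
Denominator Σ(x_t−x̄)² = 71.2010
r_1 = -10.6179 / 71.2010 = -0.149

-0.149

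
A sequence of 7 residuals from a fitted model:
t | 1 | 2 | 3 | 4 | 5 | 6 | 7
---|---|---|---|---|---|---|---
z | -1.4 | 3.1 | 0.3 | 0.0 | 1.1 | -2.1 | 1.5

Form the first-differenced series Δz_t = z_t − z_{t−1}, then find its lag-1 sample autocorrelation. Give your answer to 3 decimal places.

First differences Δz: 4.5, -2.8, -0.3, 1.1, -3.2, 3.6
Mean of differences = 0.4833
Numerator Σ(Δz_t−Δz̄)(Δz_{t+1}−Δz̄) = -24.8503
Denominator Σ(Δz_t−Δz̄)² = 51.1883
r_1(Δz) = -24.8503 / 51.1883 = -0.485

-0.485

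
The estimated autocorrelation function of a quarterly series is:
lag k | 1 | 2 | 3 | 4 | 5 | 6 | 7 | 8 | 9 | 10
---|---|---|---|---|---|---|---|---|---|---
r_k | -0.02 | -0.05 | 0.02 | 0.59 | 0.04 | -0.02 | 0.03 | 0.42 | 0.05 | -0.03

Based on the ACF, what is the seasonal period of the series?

The largest autocorrelation is r_4 = 0.59, with a weaker echo at lag 8 (0.42); the remaining lags stay at or below 0.05.
The dominant spike at lag 4 indicates a seasonal period of 4.

4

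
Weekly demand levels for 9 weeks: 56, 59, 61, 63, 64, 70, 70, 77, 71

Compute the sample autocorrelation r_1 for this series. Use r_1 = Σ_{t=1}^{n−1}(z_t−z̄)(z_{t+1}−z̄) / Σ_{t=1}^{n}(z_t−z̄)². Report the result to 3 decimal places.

0.642

Mean z̄ = (56 + 59 + 61 + 63 + 64 + 70 + 70 + 77 + 71)/9 = 65.6667
Numerator Σ_{t=1}^{8}(z_t−z̄)(z_{t+1}−z̄) = 233.5556
Denominator Σ(z_t−z̄)² = 364.0000
r_1 = 233.5556 / 364.0000 = 0.642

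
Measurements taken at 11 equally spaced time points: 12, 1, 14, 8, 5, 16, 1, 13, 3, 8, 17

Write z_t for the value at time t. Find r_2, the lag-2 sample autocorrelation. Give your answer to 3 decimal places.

0.150

Mean z̄ = (12 + 1 + 14 + 8 + 5 + 16 + 1 + 13 + 3 + 8 + 17)/11 = 8.9091
Numerator Σ_{t=1}^{9}(z_t−z̄)(z_{t+2}−z̄) = 51.7107
Denominator Σ(z_t−z̄)² = 344.9091
r_2 = 51.7107 / 344.9091 = 0.150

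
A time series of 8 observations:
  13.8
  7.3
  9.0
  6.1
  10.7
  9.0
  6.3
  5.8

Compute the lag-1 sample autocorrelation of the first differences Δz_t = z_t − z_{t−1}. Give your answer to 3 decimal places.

-0.443

First differences Δz: -6.5, 1.7, -2.9, 4.6, -1.7, -2.7, -0.5
Mean of differences = -1.1429
Numerator Σ(Δz_t−Δz̄)(Δz_{t+1}−Δz̄) = -33.6490
Denominator Σ(Δz_t−Δz̄)² = 75.9971
r_1(Δz) = -33.6490 / 75.9971 = -0.443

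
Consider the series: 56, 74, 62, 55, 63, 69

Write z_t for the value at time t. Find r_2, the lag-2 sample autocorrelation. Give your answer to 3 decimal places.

-0.471

Mean z̄ = (56 + 74 + 62 + 55 + 63 + 69)/6 = 63.1667
Σ(z_t−z̄)(z_{t+2}−z̄) = (8.3611) + (-88.4722) + (0.1944) + (-47.6389) = -127.5556
Denominator Σ(z_t−z̄)² = 270.8333
r_2 = -127.5556 / 270.8333 = -0.471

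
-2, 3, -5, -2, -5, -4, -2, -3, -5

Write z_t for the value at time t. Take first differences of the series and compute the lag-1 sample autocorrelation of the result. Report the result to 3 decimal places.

First differences Δz: 5, -8, 3, -3, 1, 2, -1, -2
Mean of differences = -0.3750
Numerator Σ(Δz_t−Δz̄)(Δz_{t+1}−Δz̄) = -76.3906
Denominator Σ(Δz_t−Δz̄)² = 115.8750
r_1(Δz) = -76.3906 / 115.8750 = -0.659

-0.659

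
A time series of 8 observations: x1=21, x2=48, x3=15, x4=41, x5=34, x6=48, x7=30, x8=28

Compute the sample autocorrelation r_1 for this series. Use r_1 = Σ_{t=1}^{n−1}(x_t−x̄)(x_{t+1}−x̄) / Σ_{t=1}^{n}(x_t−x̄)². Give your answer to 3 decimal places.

Mean x̄ = (21 + 48 + 15 + 41 + 34 + 48 + 30 + 28)/8 = 33.1250
Deviations from mean: -12.1250, 14.8750, -18.1250, 7.8750, 0.8750, 14.8750, -3.1250, -5.1250
Σ(x_t−x̄)(x_{t+1}−x̄) = (-180.3594) + (-269.6094) + (-142.7344) + (6.8906) + (13.0156) + (-46.4844) + (16.0156) = -603.2656
Denominator Σ(x_t−x̄)² = 1016.8750
r_1 = -603.2656 / 1016.8750 = -0.593

-0.593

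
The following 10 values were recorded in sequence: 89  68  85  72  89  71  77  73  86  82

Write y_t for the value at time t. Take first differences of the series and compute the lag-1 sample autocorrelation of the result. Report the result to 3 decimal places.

-0.761

First differences Δy: -21, 17, -13, 17, -18, 6, -4, 13, -4
Mean of differences = -0.7778
Numerator Σ(Δy_t−Δȳ)(Δy_{t+1}−Δȳ) = -1327.6049
Denominator Σ(Δy_t−Δȳ)² = 1743.5556
r_1(Δy) = -1327.6049 / 1743.5556 = -0.761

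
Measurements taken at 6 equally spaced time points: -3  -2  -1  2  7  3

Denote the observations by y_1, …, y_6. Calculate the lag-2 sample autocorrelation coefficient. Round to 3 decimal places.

Mean ȳ = (-3 − 2 − 1 + 2 + 7 + 3)/6 = 1.0000
Σ(y_t−ȳ)(y_{t+2}−ȳ) = (8.0000) + (-3.0000) + (-12.0000) + (2.0000) = -5.0000
Denominator Σ(y_t−ȳ)² = 70.0000
r_2 = -5.0000 / 70.0000 = -0.071

-0.071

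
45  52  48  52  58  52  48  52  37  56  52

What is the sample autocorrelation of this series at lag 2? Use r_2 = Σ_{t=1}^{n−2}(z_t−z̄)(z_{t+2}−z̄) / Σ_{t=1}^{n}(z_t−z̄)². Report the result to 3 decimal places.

0.008

Mean z̄ = (45 + 52 + 48 + 52 + 58 + 52 + 48 + 52 + 37 + 56 + 52)/11 = 50.1818
Numerator Σ_{t=1}^{9}(z_t−z̄)(z_{t+2}−z̄) = 2.4793
Denominator Σ(z_t−z̄)² = 321.6364
r_2 = 2.4793 / 321.6364 = 0.008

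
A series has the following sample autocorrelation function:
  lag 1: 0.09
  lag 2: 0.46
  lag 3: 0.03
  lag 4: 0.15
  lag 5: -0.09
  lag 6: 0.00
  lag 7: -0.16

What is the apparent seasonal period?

2

The largest autocorrelation is r_2 = 0.46, with a weaker echo at lag 4 (0.15); the remaining lags stay at or below 0.09.
The dominant spike at lag 2 indicates a seasonal period of 2.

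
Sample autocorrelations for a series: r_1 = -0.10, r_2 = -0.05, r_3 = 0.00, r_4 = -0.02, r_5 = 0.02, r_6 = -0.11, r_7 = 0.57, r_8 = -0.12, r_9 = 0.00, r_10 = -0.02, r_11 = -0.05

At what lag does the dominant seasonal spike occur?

7

The largest autocorrelation is r_7 = 0.57; the remaining lags stay at or below 0.02.
The dominant spike at lag 7 indicates a seasonal period of 7.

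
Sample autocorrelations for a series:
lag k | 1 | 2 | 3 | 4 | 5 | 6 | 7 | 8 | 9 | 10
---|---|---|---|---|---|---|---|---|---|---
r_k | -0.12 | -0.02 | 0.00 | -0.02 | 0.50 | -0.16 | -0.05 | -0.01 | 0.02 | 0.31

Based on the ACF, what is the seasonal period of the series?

The largest autocorrelation is r_5 = 0.50, with a weaker echo at lag 10 (0.31); the remaining lags stay at or below 0.02.
The dominant spike at lag 5 indicates a seasonal period of 5.

5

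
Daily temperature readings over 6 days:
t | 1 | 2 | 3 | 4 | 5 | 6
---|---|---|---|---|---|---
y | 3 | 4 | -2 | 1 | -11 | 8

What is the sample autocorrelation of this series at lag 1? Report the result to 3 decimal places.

Mean ȳ = (3 + 4 − 2 + 1 − 11 + 8)/6 = 0.5000
Deviations from mean: 2.5000, 3.5000, -2.5000, 0.5000, -11.5000, 7.5000
Σ(y_t−ȳ)(y_{t+1}−ȳ) = (8.7500) + (-8.7500) + (-1.2500) + (-5.7500) + (-86.2500) = -93.2500
Denominator Σ(y_t−ȳ)² = 213.5000
r_1 = -93.2500 / 213.5000 = -0.437

-0.437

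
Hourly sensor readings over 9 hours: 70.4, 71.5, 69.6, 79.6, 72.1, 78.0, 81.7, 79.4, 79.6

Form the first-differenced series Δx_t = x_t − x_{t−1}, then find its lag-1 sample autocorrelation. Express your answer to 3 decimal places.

First differences Δx: 1.1, -1.9, 10.0, -7.5, 5.9, 3.7, -2.3, 0.2
Mean of differences = 1.1500
Numerator Σ(Δx_t−Δx̄)(Δx_{t+1}−Δx̄) = -137.8875
Denominator Σ(Δx_t−Δx̄)² = 204.3200
r_1(Δx) = -137.8875 / 204.3200 = -0.675

-0.675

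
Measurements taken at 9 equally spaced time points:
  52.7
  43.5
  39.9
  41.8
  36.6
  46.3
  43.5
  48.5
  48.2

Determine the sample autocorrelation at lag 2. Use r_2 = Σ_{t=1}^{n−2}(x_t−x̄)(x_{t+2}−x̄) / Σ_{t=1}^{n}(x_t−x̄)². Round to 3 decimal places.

0.045

Mean x̄ = (52.7 + 43.5 + 39.9 + 41.8 + 36.6 + 46.3 + 43.5 + 48.5 + 48.2)/9 = 44.5556
Σ(x_t−x̄)(x_{t+2}−x̄) = (-37.9169) + (2.9086) + (37.0375) + (-4.8069) + (8.3975) + (6.8809) + (-3.8469) = 8.6538
Denominator Σ(x_t−x̄)² = 193.0022
r_2 = 8.6538 / 193.0022 = 0.045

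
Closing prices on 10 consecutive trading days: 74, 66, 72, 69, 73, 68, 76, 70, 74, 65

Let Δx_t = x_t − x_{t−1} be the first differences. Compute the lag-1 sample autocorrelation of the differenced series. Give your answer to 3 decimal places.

-0.707

First differences Δx: -8, 6, -3, 4, -5, 8, -6, 4, -9
Mean of differences = -1.0000
Numerator Σ(Δx_t−Δx̄)(Δx_{t+1}−Δx̄) = -239.0000
Denominator Σ(Δx_t−Δx̄)² = 338.0000
r_1(Δx) = -239.0000 / 338.0000 = -0.707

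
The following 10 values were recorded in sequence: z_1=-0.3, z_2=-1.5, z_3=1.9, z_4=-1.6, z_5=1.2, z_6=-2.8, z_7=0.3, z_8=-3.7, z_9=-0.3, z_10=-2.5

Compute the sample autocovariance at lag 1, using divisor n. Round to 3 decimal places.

-1.772

Mean z̄ = (-0.3 − 1.5 + 1.9 − 1.6 + 1.2 − 2.8 + 0.3 − 3.7 − 0.3 − 2.5)/10 = -0.9300
Σ_{t=1}^{9}(z_t−z̄)(z_{t+1}−z̄) = -17.7199
γ_1 = -17.7199 / 10 = -1.772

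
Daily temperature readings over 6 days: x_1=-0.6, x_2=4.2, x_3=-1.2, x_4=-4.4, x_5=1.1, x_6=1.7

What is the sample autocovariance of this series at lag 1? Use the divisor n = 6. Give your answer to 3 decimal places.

-0.871

Mean x̄ = (-0.6 + 4.2 − 1.2 − 4.4 + 1.1 + 1.7)/6 = 0.1333
Σ_{t=1}^{5}(x_t−x̄)(x_{t+1}−x̄) = -5.2278
γ_1 = -5.2278 / 6 = -0.871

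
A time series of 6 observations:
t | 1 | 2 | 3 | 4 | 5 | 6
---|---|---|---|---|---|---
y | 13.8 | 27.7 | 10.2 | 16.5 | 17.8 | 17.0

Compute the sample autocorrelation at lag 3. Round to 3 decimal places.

0.059

Mean ȳ = (13.8 + 27.7 + 10.2 + 16.5 + 17.8 + 17.0)/6 = 17.1667
Deviations from mean: -3.3667, 10.5333, -6.9667, -0.6667, 0.6333, -0.1667
Numerator Σ_{t=1}^{3}(y_t−ȳ)(y_{t+3}−ȳ) = 10.0767
Denominator Σ(y_t−ȳ)² = 171.6933
r_3 = 10.0767 / 171.6933 = 0.059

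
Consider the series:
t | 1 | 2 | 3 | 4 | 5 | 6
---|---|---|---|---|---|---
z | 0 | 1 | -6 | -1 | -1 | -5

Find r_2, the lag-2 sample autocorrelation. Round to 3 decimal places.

-0.300

Mean z̄ = (0 + 1 − 6 − 1 − 1 − 5)/6 = -2.0000
Numerator Σ_{t=1}^{4}(z_t−z̄)(z_{t+2}−z̄) = -12.0000
Denominator Σ(z_t−z̄)² = 40.0000
r_2 = -12.0000 / 40.0000 = -0.300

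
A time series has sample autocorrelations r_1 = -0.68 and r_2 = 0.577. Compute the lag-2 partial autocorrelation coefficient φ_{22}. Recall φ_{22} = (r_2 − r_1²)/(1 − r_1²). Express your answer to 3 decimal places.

φ_{22} = (r_2 − r_1²) / (1 − r_1²)
r_1² = (-0.68)² = 0.4624
Numerator = 0.577 − 0.4624 = 0.1146; denominator = 1 − 0.4624 = 0.5376
φ_{22} = 0.1146 / 0.5376 = 0.213

0.213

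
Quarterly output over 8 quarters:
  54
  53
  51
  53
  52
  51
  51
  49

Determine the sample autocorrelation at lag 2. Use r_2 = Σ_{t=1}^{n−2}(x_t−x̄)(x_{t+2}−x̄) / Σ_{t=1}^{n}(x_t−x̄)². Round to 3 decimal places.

Mean x̄ = (54 + 53 + 51 + 53 + 52 + 51 + 51 + 49)/8 = 51.7500
Σ(x_t−x̄)(x_{t+2}−x̄) = (-1.6875) + (1.5625) + (-0.1875) + (-0.9375) + (-0.1875) + (2.0625) = 0.6250
Denominator Σ(x_t−x̄)² = 17.5000
r_2 = 0.6250 / 17.5000 = 0.036

0.036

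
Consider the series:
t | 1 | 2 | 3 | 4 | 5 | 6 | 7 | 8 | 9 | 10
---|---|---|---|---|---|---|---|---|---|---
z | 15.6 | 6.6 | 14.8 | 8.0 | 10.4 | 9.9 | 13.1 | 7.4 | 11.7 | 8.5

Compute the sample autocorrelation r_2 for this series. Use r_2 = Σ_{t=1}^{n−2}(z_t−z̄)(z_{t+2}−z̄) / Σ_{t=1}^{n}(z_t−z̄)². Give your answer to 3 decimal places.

0.495

Mean z̄ = (15.6 + 6.6 + 14.8 + 8.0 + 10.4 + 9.9 + 13.1 + 7.4 + 11.7 + 8.5)/10 = 10.6000
Numerator Σ_{t=1}^{8}(z_t−z̄)(z_{t+2}−z̄) = 43.5900
Denominator Σ(z_t−z̄)² = 88.0400
r_2 = 43.5900 / 88.0400 = 0.495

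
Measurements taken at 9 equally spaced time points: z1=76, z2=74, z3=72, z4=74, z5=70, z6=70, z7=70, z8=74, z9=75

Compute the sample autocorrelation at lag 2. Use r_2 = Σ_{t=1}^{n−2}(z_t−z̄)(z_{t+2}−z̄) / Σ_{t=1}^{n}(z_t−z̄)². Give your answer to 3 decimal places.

-0.094

Mean z̄ = (76 + 74 + 72 + 74 + 70 + 70 + 70 + 74 + 75)/9 = 72.7778
Σ(z_t−z̄)(z_{t+2}−z̄) = (-2.5062) + (1.4938) + (2.1605) + (-3.3951) + (7.7160) + (-3.3951) + (-6.1728) = -4.0988
Denominator Σ(z_t−z̄)² = 43.5556
r_2 = -4.0988 / 43.5556 = -0.094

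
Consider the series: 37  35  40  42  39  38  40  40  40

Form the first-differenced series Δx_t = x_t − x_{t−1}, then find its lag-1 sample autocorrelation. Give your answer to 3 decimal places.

-0.153

First differences Δx: -2, 5, 2, -3, -1, 2, 0, 0
Mean of differences = 0.3750
Numerator Σ(Δx_t−Δx̄)(Δx_{t+1}−Δx̄) = -7.0156
Denominator Σ(Δx_t−Δx̄)² = 45.8750
r_1(Δx) = -7.0156 / 45.8750 = -0.153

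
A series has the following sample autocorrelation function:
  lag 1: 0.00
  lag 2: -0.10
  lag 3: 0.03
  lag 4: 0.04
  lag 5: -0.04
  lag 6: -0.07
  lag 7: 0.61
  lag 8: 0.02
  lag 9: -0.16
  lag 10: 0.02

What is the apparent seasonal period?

The largest autocorrelation is r_7 = 0.61; the remaining lags stay at or below 0.04.
The dominant spike at lag 7 indicates a seasonal period of 7.

7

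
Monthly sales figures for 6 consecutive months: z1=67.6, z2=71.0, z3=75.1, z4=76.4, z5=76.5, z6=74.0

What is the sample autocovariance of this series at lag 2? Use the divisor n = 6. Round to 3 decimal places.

-1.691

Mean z̄ = (67.6 + 71.0 + 75.1 + 76.4 + 76.5 + 74.0)/6 = 73.4333
Σ_{t=1}^{4}(z_t−z̄)(z_{t+2}−z̄) = -10.1489
γ_2 = -10.1489 / 6 = -1.691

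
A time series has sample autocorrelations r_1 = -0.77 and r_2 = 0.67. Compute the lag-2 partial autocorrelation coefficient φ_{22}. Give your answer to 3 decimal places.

0.189

φ_{22} = (r_2 − r_1²) / (1 − r_1²)
r_1² = (-0.77)² = 0.5929
Numerator = 0.67 − 0.5929 = 0.0771; denominator = 1 − 0.5929 = 0.4071
φ_{22} = 0.0771 / 0.4071 = 0.189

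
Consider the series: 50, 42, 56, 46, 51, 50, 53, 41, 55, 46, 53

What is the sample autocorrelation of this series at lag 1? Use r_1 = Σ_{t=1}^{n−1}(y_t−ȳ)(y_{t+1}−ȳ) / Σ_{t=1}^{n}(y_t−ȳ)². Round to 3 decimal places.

Mean ȳ = (50 + 42 + 56 + 46 + 51 + 50 + 53 + 41 + 55 + 46 + 53)/11 = 49.3636
Numerator Σ_{t=1}^{10}(y_t−ȳ)(y_{t+1}−ȳ) = -186.7686
Denominator Σ(y_t−ȳ)² = 252.5455
r_1 = -186.7686 / 252.5455 = -0.740

-0.740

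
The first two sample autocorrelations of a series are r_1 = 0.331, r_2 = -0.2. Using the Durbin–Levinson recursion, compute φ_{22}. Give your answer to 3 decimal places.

φ_{22} = (r_2 − r_1²) / (1 − r_1²)
r_1² = (0.331)² = 0.109561
Numerator = -0.2 − 0.1096 = -0.3096; denominator = 1 − 0.1096 = 0.8904
φ_{22} = -0.3096 / 0.8904 = -0.348

-0.348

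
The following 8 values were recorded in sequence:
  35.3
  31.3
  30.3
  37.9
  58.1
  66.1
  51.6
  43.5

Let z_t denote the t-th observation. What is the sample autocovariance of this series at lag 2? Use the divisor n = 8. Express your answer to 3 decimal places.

Mean z̄ = (35.3 + 31.3 + 30.3 + 37.9 + 58.1 + 66.1 + 51.6 + 43.5)/8 = 44.2625
Deviations: -8.9625, -12.9625, -13.9625, -6.3625, 13.8375, 21.8375, 7.3375, -0.7625
Σ_{t=1}^{6}(z_t−z̄)(z_{t+2}−z̄) = -39.6528
γ_2 = -39.6528 / 8 = -4.957

-4.957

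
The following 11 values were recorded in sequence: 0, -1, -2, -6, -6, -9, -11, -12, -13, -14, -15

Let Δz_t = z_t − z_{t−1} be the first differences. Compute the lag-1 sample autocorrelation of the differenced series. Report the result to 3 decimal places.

-0.460

First differences Δz: -1, -1, -4, 0, -3, -2, -1, -1, -1, -1
Mean of differences = -1.5000
Numerator Σ(Δz_t−Δz̄)(Δz_{t+1}−Δz̄) = -5.7500
Denominator Σ(Δz_t−Δz̄)² = 12.5000
r_1(Δz) = -5.7500 / 12.5000 = -0.460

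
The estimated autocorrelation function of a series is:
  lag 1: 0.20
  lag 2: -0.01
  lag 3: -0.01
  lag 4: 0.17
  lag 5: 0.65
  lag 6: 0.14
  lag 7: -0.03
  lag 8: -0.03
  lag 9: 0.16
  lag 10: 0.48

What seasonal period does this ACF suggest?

5

The largest autocorrelation is r_5 = 0.65, with a weaker echo at lag 10 (0.48); the remaining lags stay at or below 0.20.
The dominant spike at lag 5 indicates a seasonal period of 5.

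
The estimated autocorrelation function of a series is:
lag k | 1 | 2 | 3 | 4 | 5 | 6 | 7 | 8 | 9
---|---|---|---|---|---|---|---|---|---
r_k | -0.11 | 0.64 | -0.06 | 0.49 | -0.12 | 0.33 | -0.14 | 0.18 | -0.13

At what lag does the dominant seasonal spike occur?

2

The largest autocorrelation is r_2 = 0.64, with weaker echoes at lags 4 (0.49), 6 (0.33) and 8 (0.18); the remaining lags stay at or below -0.06.
The dominant spike at lag 2 indicates a seasonal period of 2.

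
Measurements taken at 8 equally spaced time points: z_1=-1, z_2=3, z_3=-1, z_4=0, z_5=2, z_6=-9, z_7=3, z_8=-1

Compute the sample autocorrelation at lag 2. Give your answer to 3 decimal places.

Mean z̄ = (-1 + 3 − 1 + 0 + 2 − 9 + 3 − 1)/8 = -0.5000
Deviations from mean: -0.5000, 3.5000, -0.5000, 0.5000, 2.5000, -8.5000, 3.5000, -0.5000
Σ(z_t−z̄)(z_{t+2}−z̄) = (0.2500) + (1.7500) + (-1.2500) + (-4.2500) + (8.7500) + (4.2500) = 9.5000
Denominator Σ(z_t−z̄)² = 104.0000
r_2 = 9.5000 / 104.0000 = 0.091

0.091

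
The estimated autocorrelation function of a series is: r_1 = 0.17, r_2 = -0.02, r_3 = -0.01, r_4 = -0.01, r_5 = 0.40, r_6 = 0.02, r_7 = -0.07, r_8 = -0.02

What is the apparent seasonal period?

The largest autocorrelation is r_5 = 0.40; the remaining lags stay at or below 0.17.
The dominant spike at lag 5 indicates a seasonal period of 5.

5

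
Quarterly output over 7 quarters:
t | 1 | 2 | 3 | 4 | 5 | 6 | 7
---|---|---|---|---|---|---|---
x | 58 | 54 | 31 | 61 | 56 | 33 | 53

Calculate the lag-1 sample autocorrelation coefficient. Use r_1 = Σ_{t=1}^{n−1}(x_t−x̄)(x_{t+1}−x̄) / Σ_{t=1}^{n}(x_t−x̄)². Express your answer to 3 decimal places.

Mean x̄ = (58 + 54 + 31 + 61 + 56 + 33 + 53)/7 = 49.4286
Σ(x_t−x̄)(x_{t+1}−x̄) = (39.1837) + (-84.2449) + (-213.2449) + (76.0408) + (-107.9592) + (-58.6735) = -348.8980
Denominator Σ(x_t−x̄)² = 893.7143
r_1 = -348.8980 / 893.7143 = -0.390

-0.390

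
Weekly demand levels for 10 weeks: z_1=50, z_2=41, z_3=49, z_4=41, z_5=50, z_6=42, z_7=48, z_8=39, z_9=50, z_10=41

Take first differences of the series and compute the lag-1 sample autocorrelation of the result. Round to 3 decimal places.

First differences Δz: -9, 8, -8, 9, -8, 6, -9, 11, -9
Mean of differences = -1.0000
Numerator Σ(Δz_t−Δz̄)(Δz_{t+1}−Δz̄) = -572.0000
Denominator Σ(Δz_t−Δz̄)² = 664.0000
r_1(Δz) = -572.0000 / 664.0000 = -0.861

-0.861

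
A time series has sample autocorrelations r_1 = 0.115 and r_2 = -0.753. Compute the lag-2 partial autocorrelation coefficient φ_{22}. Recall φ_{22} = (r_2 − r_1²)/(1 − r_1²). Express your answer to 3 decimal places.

-0.776

φ_{22} = (r_2 − r_1²) / (1 − r_1²)
r_1² = (0.115)² = 0.013225
Numerator = -0.753 − 0.0132 = -0.7662; denominator = 1 − 0.0132 = 0.9868
φ_{22} = -0.7662 / 0.9868 = -0.776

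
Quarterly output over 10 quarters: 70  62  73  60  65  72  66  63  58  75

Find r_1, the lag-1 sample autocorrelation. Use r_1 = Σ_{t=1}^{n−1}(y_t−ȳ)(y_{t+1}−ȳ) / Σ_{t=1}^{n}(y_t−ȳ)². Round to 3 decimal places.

-0.426

Mean ȳ = (70 + 62 + 73 + 60 + 65 + 72 + 66 + 63 + 58 + 75)/10 = 66.4000
Numerator Σ_{t=1}^{9}(y_t−ȳ)(y_{t+1}−ȳ) = -130.5600
Denominator Σ(y_t−ȳ)² = 306.4000
r_1 = -130.5600 / 306.4000 = -0.426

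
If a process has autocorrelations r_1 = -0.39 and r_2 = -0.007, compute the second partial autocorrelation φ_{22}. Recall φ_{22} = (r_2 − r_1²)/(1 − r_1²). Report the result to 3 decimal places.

φ_{22} = (r_2 − r_1²) / (1 − r_1²)
r_1² = (-0.39)² = 0.1521
Numerator = -0.007 − 0.1521 = -0.1591; denominator = 1 − 0.1521 = 0.8479
φ_{22} = -0.1591 / 0.8479 = -0.188

-0.188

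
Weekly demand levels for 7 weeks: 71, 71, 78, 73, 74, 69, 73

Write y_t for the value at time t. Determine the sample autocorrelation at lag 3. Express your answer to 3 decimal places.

Mean ȳ = (71 + 71 + 78 + 73 + 74 + 69 + 73)/7 = 72.7143
Deviations from mean: -1.7143, -1.7143, 5.2857, 0.2857, 1.2857, -3.7143, 0.2857
Σ(y_t−ȳ)(y_{t+3}−ȳ) = (-0.4898) + (-2.2041) + (-19.6327) + (0.0816) = -22.2449
Denominator Σ(y_t−ȳ)² = 49.4286
r_3 = -22.2449 / 49.4286 = -0.450

-0.450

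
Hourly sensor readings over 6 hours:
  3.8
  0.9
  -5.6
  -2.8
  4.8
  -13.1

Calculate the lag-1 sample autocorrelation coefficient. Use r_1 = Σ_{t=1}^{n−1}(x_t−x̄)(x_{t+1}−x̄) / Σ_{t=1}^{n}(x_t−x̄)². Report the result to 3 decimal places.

Mean x̄ = (3.8 + 0.9 − 5.6 − 2.8 + 4.8 − 13.1)/6 = -2.0000
Σ(x_t−x̄)(x_{t+1}−x̄) = (16.8200) + (-10.4400) + (2.8800) + (-5.4400) + (-75.4800) = -71.6600
Denominator Σ(x_t−x̄)² = 225.1000
r_1 = -71.6600 / 225.1000 = -0.318

-0.318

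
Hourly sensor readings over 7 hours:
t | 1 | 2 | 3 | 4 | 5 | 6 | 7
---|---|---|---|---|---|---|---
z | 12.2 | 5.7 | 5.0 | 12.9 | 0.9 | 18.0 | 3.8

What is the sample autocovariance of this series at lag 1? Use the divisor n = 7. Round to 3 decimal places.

Mean z̄ = (12.2 + 5.7 + 5.0 + 12.9 + 0.9 + 18.0 + 3.8)/7 = 8.3571
Σ_{t=1}^{6}(z_t−z̄)(z_{t+1}−z̄) = -166.2704
γ_1 = -166.2704 / 7 = -23.753

-23.753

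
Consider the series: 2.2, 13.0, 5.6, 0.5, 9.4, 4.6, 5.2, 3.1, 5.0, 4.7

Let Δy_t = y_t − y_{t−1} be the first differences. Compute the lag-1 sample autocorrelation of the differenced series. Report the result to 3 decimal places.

-0.445

First differences Δy: 10.8, -7.4, -5.1, 8.9, -4.8, 0.6, -2.1, 1.9, -0.3
Mean of differences = 0.2778
Numerator Σ(Δy_t−Δȳ)(Δy_{t+1}−Δȳ) = -136.8449
Denominator Σ(Δy_t−Δȳ)² = 307.4356
r_1(Δy) = -136.8449 / 307.4356 = -0.445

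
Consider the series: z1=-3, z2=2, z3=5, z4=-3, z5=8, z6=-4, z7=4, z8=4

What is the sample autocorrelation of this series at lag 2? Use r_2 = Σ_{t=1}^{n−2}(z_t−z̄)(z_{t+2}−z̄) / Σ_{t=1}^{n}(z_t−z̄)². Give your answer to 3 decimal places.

Mean z̄ = (-3 + 2 + 5 − 3 + 8 − 4 + 4 + 4)/8 = 1.6250
Deviations from mean: -4.6250, 0.3750, 3.3750, -4.6250, 6.3750, -5.6250, 2.3750, 2.3750
Numerator Σ_{t=1}^{6}(z_t−z̄)(z_{t+2}−z̄) = 31.9688
Denominator Σ(z_t−z̄)² = 137.8750
r_2 = 31.9688 / 137.8750 = 0.232

0.232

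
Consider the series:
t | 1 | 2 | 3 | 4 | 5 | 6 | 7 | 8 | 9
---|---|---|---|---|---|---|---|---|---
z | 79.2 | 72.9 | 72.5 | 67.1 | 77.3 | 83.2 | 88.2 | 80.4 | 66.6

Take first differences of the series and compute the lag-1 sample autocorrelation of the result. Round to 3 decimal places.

First differences Δz: -6.3, -0.4, -5.4, 10.2, 5.9, 5.0, -7.8, -13.8
Mean of differences = -1.5750
Numerator Σ(Δz_t−Δz̄)(Δz_{t+1}−Δz̄) = 117.2519
Denominator Σ(Δz_t−Δz̄)² = 464.2950
r_1(Δz) = 117.2519 / 464.2950 = 0.253

0.253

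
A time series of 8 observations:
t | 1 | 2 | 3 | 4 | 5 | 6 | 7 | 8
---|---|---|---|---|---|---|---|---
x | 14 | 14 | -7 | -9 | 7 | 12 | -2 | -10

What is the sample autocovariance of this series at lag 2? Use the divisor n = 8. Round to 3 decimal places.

-66.676

Mean x̄ = (14 + 14 − 7 − 9 + 7 + 12 − 2 − 10)/8 = 2.3750
Deviations: 11.6250, 11.6250, -9.3750, -11.3750, 4.6250, 9.6250, -4.3750, -12.3750
Σ_{t=1}^{6}(x_t−x̄)(x_{t+2}−x̄) = -533.4063
γ_2 = -533.4063 / 8 = -66.676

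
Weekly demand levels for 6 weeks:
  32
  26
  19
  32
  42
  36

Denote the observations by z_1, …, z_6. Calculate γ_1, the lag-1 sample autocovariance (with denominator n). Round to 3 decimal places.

18.301

Mean z̄ = (32 + 26 + 19 + 32 + 42 + 36)/6 = 31.1667
Deviations: 0.8333, -5.1667, -12.1667, 0.8333, 10.8333, 4.8333
Σ_{t=1}^{5}(z_t−z̄)(z_{t+1}−z̄) = 109.8056
γ_1 = 109.8056 / 6 = 18.301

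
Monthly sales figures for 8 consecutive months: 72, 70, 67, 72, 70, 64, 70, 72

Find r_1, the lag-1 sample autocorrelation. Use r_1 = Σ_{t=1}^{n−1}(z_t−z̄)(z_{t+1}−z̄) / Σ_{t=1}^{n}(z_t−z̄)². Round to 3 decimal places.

Mean z̄ = (72 + 70 + 67 + 72 + 70 + 64 + 70 + 72)/8 = 69.6250
Σ(z_t−z̄)(z_{t+1}−z̄) = (0.8906) + (-0.9844) + (-6.2344) + (0.8906) + (-2.1094) + (-2.1094) + (0.8906) = -8.7656
Denominator Σ(z_t−z̄)² = 55.8750
r_1 = -8.7656 / 55.8750 = -0.157

-0.157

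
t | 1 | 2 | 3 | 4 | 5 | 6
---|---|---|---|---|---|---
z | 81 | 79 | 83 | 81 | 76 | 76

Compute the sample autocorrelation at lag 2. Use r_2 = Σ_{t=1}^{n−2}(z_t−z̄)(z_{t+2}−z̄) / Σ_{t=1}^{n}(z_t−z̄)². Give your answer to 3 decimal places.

Mean z̄ = (81 + 79 + 83 + 81 + 76 + 76)/6 = 79.3333
Deviations from mean: 1.6667, -0.3333, 3.6667, 1.6667, -3.3333, -3.3333
Σ(z_t−z̄)(z_{t+2}−z̄) = (6.1111) + (-0.5556) + (-12.2222) + (-5.5556) = -12.2222
Denominator Σ(z_t−z̄)² = 41.3333
r_2 = -12.2222 / 41.3333 = -0.296

-0.296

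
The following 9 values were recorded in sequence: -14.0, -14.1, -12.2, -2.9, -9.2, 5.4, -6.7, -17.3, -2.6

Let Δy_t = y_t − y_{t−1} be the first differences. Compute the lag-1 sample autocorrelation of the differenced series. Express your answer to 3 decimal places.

-0.418

First differences Δy: -0.1, 1.9, 9.3, -6.3, 14.6, -12.1, -10.6, 14.7
Mean of differences = 1.4250
Numerator Σ(Δy_t−Δȳ)(Δy_{t+1}−Δȳ) = -334.7806
Denominator Σ(Δy_t−Δȳ)² = 801.5750
r_1(Δy) = -334.7806 / 801.5750 = -0.418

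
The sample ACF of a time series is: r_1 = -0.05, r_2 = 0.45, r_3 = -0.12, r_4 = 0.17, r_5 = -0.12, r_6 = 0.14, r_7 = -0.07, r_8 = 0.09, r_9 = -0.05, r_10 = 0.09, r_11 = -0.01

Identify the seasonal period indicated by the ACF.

2

The largest autocorrelation is r_2 = 0.45, with a weaker echo at lag 4 (0.17); the remaining lags stay at or below 0.14.
The dominant spike at lag 2 indicates a seasonal period of 2.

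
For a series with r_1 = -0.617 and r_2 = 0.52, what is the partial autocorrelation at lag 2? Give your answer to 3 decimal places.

0.225

φ_{22} = (r_2 − r_1²) / (1 − r_1²)
r_1² = (-0.617)² = 0.380689
Numerator = 0.52 − 0.3807 = 0.1393; denominator = 1 − 0.3807 = 0.6193
φ_{22} = 0.1393 / 0.6193 = 0.225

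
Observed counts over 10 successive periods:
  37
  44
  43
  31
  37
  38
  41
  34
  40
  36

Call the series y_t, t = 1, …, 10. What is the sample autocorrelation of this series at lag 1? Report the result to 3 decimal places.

-0.196

Mean ȳ = (37 + 44 + 43 + 31 + 37 + 38 + 41 + 34 + 40 + 36)/10 = 38.1000
Numerator Σ_{t=1}^{9}(y_t−ȳ)(y_{t+1}−ȳ) = -28.4100
Denominator Σ(y_t−ȳ)² = 144.9000
r_1 = -28.4100 / 144.9000 = -0.196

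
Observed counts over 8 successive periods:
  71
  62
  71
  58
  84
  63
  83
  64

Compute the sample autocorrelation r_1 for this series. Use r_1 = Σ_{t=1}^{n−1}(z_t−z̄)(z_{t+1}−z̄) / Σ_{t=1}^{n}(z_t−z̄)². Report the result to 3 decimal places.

-0.703

Mean z̄ = (71 + 62 + 71 + 58 + 84 + 63 + 83 + 64)/8 = 69.5000
Numerator Σ_{t=1}^{7}(z_t−z̄)(z_{t+1}−z̄) = -462.7500
Denominator Σ(z_t−z̄)² = 658.0000
r_1 = -462.7500 / 658.0000 = -0.703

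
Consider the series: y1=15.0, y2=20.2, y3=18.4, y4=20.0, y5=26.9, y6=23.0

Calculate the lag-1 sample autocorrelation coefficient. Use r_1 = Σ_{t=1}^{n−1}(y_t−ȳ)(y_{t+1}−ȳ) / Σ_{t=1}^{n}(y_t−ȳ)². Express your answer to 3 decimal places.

Mean ȳ = (15.0 + 20.2 + 18.4 + 20.0 + 26.9 + 23.0)/6 = 20.5833
Deviations from mean: -5.5833, -0.3833, -2.1833, -0.5833, 6.3167, 2.4167
Σ(y_t−ȳ)(y_{t+1}−ȳ) = (2.1403) + (0.8369) + (1.2736) + (-3.6847) + (15.2653) = 15.8314
Denominator Σ(y_t−ȳ)² = 82.1683
r_1 = 15.8314 / 82.1683 = 0.193

0.193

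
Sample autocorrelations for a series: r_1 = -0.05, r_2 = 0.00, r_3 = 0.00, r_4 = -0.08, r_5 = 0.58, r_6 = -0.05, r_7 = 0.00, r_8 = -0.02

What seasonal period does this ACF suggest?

5

The largest autocorrelation is r_5 = 0.58; the remaining lags stay at or below 0.00.
The dominant spike at lag 5 indicates a seasonal period of 5.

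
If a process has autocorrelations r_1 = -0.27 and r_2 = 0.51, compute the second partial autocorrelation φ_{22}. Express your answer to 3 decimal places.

0.471

φ_{22} = (r_2 − r_1²) / (1 − r_1²)
r_1² = (-0.27)² = 0.0729
Numerator = 0.51 − 0.0729 = 0.4371; denominator = 1 − 0.0729 = 0.9271
φ_{22} = 0.4371 / 0.9271 = 0.471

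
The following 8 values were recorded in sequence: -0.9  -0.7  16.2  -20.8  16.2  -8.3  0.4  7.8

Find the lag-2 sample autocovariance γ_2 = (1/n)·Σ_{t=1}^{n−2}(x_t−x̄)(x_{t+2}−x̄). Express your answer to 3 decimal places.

46.207

Mean x̄ = (-0.9 − 0.7 + 16.2 − 20.8 + 16.2 − 8.3 + 0.4 + 7.8)/8 = 1.2375
Σ_{t=1}^{6}(x_t−x̄)(x_{t+2}−x̄) = 369.6534
γ_2 = 369.6534 / 8 = 46.207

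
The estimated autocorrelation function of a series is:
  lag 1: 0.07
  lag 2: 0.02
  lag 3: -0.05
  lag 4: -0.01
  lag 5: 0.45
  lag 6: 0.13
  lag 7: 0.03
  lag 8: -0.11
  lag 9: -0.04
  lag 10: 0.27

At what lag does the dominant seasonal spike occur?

The largest autocorrelation is r_5 = 0.45, with a weaker echo at lag 10 (0.27); the remaining lags stay at or below 0.13.
The dominant spike at lag 5 indicates a seasonal period of 5.

5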